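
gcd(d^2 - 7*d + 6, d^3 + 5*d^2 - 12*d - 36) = 1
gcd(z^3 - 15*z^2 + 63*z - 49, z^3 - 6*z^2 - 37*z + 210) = z - 7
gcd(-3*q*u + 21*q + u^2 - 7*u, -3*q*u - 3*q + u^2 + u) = 3*q - u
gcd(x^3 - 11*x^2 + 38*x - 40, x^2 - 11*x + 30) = x - 5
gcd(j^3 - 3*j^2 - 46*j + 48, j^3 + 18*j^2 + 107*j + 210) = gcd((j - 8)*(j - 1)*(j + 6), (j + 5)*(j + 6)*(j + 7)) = j + 6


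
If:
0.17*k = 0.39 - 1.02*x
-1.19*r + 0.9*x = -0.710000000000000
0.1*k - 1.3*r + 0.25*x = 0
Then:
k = 4.75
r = 0.29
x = -0.41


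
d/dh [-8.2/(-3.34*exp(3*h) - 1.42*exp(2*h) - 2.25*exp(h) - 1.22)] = (-82.164*exp(2*h) - 23.288*exp(h) - 18.45)*exp(h)/(3.34*exp(3*h) + 1.42*exp(2*h) + 2.25*exp(h) + 1.22)^2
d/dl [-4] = 0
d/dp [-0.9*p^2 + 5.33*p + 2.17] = 5.33 - 1.8*p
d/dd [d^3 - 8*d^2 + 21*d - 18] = 3*d^2 - 16*d + 21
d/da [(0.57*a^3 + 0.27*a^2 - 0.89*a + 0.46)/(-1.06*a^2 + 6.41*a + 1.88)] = (-0.6042*a^4 + 7.3074*a^3 + 4.0021*a^2 + 1.9904*a - 4.6218)/(1.1236*a^4 - 13.5892*a^3 + 37.1025*a^2 + 24.1016*a + 3.5344)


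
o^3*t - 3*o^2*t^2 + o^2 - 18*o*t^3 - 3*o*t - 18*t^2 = (o - 6*t)*(o + 3*t)*(o*t + 1)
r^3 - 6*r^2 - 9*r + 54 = (r - 6)*(r - 3)*(r + 3)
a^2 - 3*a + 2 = (a - 2)*(a - 1)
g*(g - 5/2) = g^2 - 5*g/2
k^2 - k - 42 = (k - 7)*(k + 6)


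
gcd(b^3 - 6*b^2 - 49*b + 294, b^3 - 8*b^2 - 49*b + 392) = b^2 - 49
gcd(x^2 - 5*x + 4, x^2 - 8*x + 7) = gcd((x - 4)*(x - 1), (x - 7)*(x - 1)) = x - 1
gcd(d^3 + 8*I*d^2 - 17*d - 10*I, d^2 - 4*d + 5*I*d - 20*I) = d + 5*I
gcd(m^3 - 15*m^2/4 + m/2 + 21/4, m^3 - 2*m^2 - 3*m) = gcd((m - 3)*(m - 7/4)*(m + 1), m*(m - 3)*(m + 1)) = m^2 - 2*m - 3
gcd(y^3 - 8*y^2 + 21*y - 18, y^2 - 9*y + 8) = 1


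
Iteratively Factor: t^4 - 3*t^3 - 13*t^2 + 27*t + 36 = (t - 4)*(t^3 + t^2 - 9*t - 9) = (t - 4)*(t + 1)*(t^2 - 9) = (t - 4)*(t - 3)*(t + 1)*(t + 3)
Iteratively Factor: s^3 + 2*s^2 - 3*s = (s)*(s^2 + 2*s - 3) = s*(s - 1)*(s + 3)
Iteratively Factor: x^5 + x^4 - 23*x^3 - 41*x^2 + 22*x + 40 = (x + 1)*(x^4 - 23*x^2 - 18*x + 40) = (x - 1)*(x + 1)*(x^3 + x^2 - 22*x - 40) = (x - 5)*(x - 1)*(x + 1)*(x^2 + 6*x + 8) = (x - 5)*(x - 1)*(x + 1)*(x + 4)*(x + 2)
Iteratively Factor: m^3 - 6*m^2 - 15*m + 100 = (m - 5)*(m^2 - m - 20) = (m - 5)*(m + 4)*(m - 5)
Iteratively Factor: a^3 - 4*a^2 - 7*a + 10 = (a + 2)*(a^2 - 6*a + 5) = (a - 1)*(a + 2)*(a - 5)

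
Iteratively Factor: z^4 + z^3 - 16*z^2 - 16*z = (z + 1)*(z^3 - 16*z) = z*(z + 1)*(z^2 - 16) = z*(z + 1)*(z + 4)*(z - 4)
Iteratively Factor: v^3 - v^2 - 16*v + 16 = (v + 4)*(v^2 - 5*v + 4) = (v - 1)*(v + 4)*(v - 4)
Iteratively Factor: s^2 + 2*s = (s)*(s + 2)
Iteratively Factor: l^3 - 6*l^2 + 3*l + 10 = (l - 2)*(l^2 - 4*l - 5) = (l - 5)*(l - 2)*(l + 1)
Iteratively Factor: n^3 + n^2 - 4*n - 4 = (n - 2)*(n^2 + 3*n + 2) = (n - 2)*(n + 1)*(n + 2)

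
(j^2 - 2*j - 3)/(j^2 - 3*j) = (j + 1)/j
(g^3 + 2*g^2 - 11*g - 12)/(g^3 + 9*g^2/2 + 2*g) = 2*(g^2 - 2*g - 3)/(g*(2*g + 1))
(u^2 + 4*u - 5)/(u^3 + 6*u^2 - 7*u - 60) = (u - 1)/(u^2 + u - 12)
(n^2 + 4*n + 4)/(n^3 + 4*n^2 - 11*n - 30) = (n + 2)/(n^2 + 2*n - 15)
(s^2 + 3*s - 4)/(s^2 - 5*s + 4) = (s + 4)/(s - 4)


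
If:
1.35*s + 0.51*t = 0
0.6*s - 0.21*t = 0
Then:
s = 0.00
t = 0.00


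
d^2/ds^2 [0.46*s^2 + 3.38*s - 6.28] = 0.920000000000000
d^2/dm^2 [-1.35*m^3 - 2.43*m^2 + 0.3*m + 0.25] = -8.1*m - 4.86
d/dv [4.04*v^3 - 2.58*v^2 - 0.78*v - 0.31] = 12.12*v^2 - 5.16*v - 0.78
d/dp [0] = 0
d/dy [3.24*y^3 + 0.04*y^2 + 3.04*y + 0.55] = 9.72*y^2 + 0.08*y + 3.04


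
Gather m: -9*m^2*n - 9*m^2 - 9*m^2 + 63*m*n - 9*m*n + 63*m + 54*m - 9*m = m^2*(-9*n - 18) + m*(54*n + 108)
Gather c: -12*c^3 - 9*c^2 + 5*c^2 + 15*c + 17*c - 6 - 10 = -12*c^3 - 4*c^2 + 32*c - 16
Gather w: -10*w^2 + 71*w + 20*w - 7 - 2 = -10*w^2 + 91*w - 9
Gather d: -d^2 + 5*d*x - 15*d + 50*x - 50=-d^2 + d*(5*x - 15) + 50*x - 50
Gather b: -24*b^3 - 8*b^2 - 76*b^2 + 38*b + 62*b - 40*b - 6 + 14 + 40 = -24*b^3 - 84*b^2 + 60*b + 48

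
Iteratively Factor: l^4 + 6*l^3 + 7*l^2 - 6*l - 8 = (l + 1)*(l^3 + 5*l^2 + 2*l - 8) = (l - 1)*(l + 1)*(l^2 + 6*l + 8) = (l - 1)*(l + 1)*(l + 2)*(l + 4)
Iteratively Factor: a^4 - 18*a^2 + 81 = (a - 3)*(a^3 + 3*a^2 - 9*a - 27) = (a - 3)*(a + 3)*(a^2 - 9) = (a - 3)*(a + 3)^2*(a - 3)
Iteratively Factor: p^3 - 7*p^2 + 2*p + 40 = (p - 4)*(p^2 - 3*p - 10) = (p - 4)*(p + 2)*(p - 5)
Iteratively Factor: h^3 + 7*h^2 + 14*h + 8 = (h + 1)*(h^2 + 6*h + 8) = (h + 1)*(h + 4)*(h + 2)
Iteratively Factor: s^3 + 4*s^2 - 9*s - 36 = (s + 3)*(s^2 + s - 12) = (s + 3)*(s + 4)*(s - 3)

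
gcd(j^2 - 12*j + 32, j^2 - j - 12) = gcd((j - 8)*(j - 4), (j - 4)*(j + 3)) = j - 4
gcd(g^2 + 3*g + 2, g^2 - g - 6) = g + 2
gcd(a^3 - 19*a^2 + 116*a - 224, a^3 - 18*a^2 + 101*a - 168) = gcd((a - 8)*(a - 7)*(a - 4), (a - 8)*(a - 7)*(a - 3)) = a^2 - 15*a + 56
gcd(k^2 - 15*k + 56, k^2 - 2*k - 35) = k - 7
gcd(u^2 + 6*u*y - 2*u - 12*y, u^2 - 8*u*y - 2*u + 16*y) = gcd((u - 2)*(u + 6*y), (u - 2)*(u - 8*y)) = u - 2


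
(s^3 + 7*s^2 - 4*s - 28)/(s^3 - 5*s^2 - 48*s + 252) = (s^2 - 4)/(s^2 - 12*s + 36)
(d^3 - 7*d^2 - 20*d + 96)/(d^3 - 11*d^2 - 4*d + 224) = (d - 3)/(d - 7)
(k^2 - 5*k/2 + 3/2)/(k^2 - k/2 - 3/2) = (k - 1)/(k + 1)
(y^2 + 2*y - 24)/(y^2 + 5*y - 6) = (y - 4)/(y - 1)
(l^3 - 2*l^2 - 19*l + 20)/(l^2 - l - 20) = l - 1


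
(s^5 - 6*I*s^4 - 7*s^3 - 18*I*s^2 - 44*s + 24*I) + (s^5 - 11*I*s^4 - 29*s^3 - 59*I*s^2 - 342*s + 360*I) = 2*s^5 - 17*I*s^4 - 36*s^3 - 77*I*s^2 - 386*s + 384*I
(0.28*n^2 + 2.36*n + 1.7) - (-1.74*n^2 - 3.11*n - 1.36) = 2.02*n^2 + 5.47*n + 3.06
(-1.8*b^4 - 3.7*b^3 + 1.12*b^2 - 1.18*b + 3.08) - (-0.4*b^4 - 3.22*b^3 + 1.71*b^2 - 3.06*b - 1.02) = -1.4*b^4 - 0.48*b^3 - 0.59*b^2 + 1.88*b + 4.1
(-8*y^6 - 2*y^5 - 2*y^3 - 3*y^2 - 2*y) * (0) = 0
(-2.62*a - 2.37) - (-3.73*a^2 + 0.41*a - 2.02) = 3.73*a^2 - 3.03*a - 0.35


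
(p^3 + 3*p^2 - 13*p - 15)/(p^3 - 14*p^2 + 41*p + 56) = (p^2 + 2*p - 15)/(p^2 - 15*p + 56)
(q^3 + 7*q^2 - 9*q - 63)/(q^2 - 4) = (q^3 + 7*q^2 - 9*q - 63)/(q^2 - 4)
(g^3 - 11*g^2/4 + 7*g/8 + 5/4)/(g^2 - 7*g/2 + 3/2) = (8*g^3 - 22*g^2 + 7*g + 10)/(4*(2*g^2 - 7*g + 3))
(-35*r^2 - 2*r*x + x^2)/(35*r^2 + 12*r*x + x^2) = (-7*r + x)/(7*r + x)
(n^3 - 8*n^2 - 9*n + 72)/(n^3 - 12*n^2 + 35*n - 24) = (n + 3)/(n - 1)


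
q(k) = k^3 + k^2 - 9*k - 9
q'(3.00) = 24.00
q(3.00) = 0.00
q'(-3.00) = 12.00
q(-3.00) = 0.00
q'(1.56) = 1.42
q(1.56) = -16.81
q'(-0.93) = -8.27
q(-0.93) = -0.57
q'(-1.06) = -7.75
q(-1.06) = 0.47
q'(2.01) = 7.14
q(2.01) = -14.93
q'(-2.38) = 3.23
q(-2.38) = 4.60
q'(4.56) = 62.50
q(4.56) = 65.57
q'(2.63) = 17.01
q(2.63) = -7.56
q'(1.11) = -3.08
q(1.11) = -16.39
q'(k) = 3*k^2 + 2*k - 9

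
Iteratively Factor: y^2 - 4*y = (y)*(y - 4)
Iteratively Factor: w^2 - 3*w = (w)*(w - 3)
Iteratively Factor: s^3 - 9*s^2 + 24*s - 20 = (s - 5)*(s^2 - 4*s + 4) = (s - 5)*(s - 2)*(s - 2)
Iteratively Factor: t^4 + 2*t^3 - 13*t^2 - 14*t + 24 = (t + 2)*(t^3 - 13*t + 12) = (t + 2)*(t + 4)*(t^2 - 4*t + 3) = (t - 1)*(t + 2)*(t + 4)*(t - 3)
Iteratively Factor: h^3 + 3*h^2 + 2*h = (h + 1)*(h^2 + 2*h) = h*(h + 1)*(h + 2)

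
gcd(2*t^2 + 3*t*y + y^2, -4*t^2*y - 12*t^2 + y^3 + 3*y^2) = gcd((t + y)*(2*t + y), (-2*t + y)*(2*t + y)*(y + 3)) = 2*t + y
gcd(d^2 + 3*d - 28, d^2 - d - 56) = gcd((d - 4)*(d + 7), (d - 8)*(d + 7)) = d + 7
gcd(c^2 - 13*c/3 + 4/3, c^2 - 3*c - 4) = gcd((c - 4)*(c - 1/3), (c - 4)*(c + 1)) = c - 4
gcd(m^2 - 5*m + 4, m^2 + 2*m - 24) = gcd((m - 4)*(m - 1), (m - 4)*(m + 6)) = m - 4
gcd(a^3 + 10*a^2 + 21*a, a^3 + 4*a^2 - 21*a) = a^2 + 7*a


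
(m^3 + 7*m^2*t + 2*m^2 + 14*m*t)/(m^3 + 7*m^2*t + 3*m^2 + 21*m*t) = (m + 2)/(m + 3)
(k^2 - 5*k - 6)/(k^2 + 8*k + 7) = (k - 6)/(k + 7)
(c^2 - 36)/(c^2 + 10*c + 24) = (c - 6)/(c + 4)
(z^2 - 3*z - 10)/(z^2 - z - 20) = (z + 2)/(z + 4)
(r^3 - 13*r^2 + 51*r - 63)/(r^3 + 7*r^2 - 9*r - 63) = (r^2 - 10*r + 21)/(r^2 + 10*r + 21)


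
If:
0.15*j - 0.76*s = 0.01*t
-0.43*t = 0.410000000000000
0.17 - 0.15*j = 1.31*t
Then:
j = 9.46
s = 1.88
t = -0.95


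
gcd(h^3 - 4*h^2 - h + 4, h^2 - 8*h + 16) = h - 4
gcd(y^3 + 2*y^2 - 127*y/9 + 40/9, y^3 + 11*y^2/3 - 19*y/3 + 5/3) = y^2 + 14*y/3 - 5/3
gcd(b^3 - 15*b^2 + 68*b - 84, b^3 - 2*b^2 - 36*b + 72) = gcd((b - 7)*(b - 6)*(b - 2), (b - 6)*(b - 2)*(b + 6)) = b^2 - 8*b + 12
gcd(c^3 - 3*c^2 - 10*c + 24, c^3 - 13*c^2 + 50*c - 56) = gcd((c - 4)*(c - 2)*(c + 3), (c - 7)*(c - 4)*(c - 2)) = c^2 - 6*c + 8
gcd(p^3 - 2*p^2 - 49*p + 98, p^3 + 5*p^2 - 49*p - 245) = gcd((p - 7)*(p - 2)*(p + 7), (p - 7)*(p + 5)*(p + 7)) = p^2 - 49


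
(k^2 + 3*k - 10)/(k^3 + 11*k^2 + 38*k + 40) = (k - 2)/(k^2 + 6*k + 8)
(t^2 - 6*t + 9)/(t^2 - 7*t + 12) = (t - 3)/(t - 4)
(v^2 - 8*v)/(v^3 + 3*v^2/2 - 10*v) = 2*(v - 8)/(2*v^2 + 3*v - 20)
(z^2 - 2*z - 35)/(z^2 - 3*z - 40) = (z - 7)/(z - 8)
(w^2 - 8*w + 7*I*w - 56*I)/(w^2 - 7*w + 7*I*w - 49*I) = (w - 8)/(w - 7)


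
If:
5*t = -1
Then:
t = -1/5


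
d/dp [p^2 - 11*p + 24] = 2*p - 11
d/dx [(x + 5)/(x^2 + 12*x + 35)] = -1/(x^2 + 14*x + 49)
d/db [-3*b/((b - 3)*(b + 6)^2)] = 3*(2*b*(b - 3) + b*(b + 6) - (b - 3)*(b + 6))/((b - 3)^2*(b + 6)^3)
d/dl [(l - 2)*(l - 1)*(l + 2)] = 3*l^2 - 2*l - 4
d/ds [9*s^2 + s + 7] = 18*s + 1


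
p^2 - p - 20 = (p - 5)*(p + 4)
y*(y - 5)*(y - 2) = y^3 - 7*y^2 + 10*y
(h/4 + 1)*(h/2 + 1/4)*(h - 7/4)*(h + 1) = h^4/8 + 15*h^3/32 - 25*h^2/64 - 75*h/64 - 7/16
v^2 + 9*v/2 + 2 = (v + 1/2)*(v + 4)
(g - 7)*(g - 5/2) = g^2 - 19*g/2 + 35/2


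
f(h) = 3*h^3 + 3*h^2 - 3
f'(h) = 9*h^2 + 6*h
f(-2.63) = -36.82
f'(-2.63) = 46.47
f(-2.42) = -27.95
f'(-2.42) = 38.19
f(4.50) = 331.12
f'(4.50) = 209.25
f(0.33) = -2.57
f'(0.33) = 2.96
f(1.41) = 11.37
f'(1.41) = 26.35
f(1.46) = 12.73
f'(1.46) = 27.94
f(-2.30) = -23.63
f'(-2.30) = 33.81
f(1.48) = 13.30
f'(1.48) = 28.59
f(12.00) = 5613.00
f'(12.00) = 1368.00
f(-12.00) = -4755.00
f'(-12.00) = 1224.00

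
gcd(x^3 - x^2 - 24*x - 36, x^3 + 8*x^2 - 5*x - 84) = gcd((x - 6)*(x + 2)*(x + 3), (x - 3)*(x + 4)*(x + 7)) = 1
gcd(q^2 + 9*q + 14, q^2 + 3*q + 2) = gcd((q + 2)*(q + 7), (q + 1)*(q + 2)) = q + 2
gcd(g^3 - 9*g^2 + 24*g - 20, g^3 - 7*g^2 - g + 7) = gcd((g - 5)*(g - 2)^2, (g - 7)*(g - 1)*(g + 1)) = 1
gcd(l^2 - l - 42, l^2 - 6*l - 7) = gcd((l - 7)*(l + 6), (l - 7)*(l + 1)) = l - 7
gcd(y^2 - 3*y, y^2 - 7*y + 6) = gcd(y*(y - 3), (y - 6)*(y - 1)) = 1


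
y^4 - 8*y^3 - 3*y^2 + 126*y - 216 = (y - 6)*(y - 3)^2*(y + 4)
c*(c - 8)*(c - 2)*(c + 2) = c^4 - 8*c^3 - 4*c^2 + 32*c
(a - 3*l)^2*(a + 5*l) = a^3 - a^2*l - 21*a*l^2 + 45*l^3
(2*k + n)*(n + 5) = 2*k*n + 10*k + n^2 + 5*n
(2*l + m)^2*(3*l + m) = 12*l^3 + 16*l^2*m + 7*l*m^2 + m^3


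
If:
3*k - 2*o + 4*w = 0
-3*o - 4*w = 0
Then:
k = -20*w/9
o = -4*w/3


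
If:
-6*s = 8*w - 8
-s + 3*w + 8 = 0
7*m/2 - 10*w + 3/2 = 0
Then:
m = -439/91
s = 44/13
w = -20/13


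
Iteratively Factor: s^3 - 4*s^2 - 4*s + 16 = (s - 2)*(s^2 - 2*s - 8) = (s - 2)*(s + 2)*(s - 4)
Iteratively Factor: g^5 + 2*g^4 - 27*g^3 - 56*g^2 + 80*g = (g + 4)*(g^4 - 2*g^3 - 19*g^2 + 20*g) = (g + 4)^2*(g^3 - 6*g^2 + 5*g) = (g - 1)*(g + 4)^2*(g^2 - 5*g) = g*(g - 1)*(g + 4)^2*(g - 5)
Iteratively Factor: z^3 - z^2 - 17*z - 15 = (z + 1)*(z^2 - 2*z - 15) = (z - 5)*(z + 1)*(z + 3)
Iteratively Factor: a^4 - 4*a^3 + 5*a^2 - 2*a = (a - 2)*(a^3 - 2*a^2 + a) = (a - 2)*(a - 1)*(a^2 - a) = (a - 2)*(a - 1)^2*(a)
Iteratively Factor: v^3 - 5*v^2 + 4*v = (v)*(v^2 - 5*v + 4) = v*(v - 1)*(v - 4)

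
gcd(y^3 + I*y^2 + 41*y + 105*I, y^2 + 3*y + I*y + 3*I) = 1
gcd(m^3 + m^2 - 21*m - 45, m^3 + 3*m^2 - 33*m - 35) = m - 5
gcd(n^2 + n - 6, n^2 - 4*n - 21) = n + 3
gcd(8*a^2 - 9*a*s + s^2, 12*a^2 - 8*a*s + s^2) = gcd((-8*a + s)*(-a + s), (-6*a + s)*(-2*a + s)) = 1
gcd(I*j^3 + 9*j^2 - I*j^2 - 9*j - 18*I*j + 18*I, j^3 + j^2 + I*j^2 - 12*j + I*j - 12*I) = 1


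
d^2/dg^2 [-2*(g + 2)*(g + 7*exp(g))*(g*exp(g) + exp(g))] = 2*(-g^3 - 28*g^2*exp(g) - 9*g^2 - 140*g*exp(g) - 20*g - 154*exp(g) - 10)*exp(g)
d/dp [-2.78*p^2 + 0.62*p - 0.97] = 0.62 - 5.56*p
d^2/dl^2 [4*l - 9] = 0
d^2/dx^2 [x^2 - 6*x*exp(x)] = -6*x*exp(x) - 12*exp(x) + 2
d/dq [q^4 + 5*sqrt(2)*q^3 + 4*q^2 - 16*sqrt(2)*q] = 4*q^3 + 15*sqrt(2)*q^2 + 8*q - 16*sqrt(2)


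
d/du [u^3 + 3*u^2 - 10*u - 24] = 3*u^2 + 6*u - 10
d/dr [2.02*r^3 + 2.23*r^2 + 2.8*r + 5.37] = 6.06*r^2 + 4.46*r + 2.8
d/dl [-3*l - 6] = -3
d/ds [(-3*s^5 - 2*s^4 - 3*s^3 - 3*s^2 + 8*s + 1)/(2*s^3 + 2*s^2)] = (-6*s^6 - 11*s^5 - 4*s^4 - 16*s^2 - 11*s - 2)/(2*s^3*(s^2 + 2*s + 1))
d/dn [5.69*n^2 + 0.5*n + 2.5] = 11.38*n + 0.5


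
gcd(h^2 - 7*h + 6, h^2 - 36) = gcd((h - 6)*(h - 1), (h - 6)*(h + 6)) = h - 6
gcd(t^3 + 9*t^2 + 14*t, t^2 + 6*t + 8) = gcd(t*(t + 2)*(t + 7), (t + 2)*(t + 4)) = t + 2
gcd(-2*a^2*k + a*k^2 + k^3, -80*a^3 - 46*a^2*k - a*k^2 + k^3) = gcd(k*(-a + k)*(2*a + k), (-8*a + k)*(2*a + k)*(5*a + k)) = 2*a + k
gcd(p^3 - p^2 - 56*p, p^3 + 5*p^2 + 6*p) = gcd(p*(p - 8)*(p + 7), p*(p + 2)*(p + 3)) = p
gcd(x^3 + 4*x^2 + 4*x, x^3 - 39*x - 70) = x + 2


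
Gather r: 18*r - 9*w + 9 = 18*r - 9*w + 9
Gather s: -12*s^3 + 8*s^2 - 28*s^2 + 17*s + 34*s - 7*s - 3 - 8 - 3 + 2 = -12*s^3 - 20*s^2 + 44*s - 12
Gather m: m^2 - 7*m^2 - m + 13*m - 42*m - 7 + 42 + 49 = -6*m^2 - 30*m + 84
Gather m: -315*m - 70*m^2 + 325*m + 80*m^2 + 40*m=10*m^2 + 50*m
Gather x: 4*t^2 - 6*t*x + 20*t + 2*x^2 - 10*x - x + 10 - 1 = 4*t^2 + 20*t + 2*x^2 + x*(-6*t - 11) + 9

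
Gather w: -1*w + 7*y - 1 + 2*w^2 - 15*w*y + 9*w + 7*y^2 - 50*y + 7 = 2*w^2 + w*(8 - 15*y) + 7*y^2 - 43*y + 6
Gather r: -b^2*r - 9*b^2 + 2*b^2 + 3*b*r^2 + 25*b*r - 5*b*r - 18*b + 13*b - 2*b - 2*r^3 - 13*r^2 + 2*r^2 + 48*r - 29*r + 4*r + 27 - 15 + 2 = -7*b^2 - 7*b - 2*r^3 + r^2*(3*b - 11) + r*(-b^2 + 20*b + 23) + 14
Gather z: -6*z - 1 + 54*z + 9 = 48*z + 8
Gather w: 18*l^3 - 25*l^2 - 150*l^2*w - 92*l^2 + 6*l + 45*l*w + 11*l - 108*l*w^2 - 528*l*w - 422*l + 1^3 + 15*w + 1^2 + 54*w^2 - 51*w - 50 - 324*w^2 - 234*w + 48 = 18*l^3 - 117*l^2 - 405*l + w^2*(-108*l - 270) + w*(-150*l^2 - 483*l - 270)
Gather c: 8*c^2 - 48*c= 8*c^2 - 48*c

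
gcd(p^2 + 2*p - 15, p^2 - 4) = 1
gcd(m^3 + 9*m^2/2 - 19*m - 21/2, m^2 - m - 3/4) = m + 1/2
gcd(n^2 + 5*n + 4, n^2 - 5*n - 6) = n + 1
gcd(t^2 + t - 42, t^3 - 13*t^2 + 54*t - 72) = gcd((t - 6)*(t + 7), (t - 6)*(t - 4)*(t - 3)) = t - 6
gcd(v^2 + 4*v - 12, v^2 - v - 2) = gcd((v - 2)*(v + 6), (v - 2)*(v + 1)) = v - 2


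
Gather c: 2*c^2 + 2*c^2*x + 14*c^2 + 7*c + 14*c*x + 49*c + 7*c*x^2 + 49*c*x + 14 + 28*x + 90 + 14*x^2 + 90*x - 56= c^2*(2*x + 16) + c*(7*x^2 + 63*x + 56) + 14*x^2 + 118*x + 48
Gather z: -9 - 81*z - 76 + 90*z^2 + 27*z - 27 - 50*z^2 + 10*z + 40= 40*z^2 - 44*z - 72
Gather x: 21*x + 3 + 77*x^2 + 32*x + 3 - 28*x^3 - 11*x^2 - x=-28*x^3 + 66*x^2 + 52*x + 6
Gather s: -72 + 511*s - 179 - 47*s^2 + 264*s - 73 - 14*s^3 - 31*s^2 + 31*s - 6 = -14*s^3 - 78*s^2 + 806*s - 330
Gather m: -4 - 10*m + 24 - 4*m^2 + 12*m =-4*m^2 + 2*m + 20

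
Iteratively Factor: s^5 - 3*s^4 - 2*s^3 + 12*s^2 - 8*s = (s)*(s^4 - 3*s^3 - 2*s^2 + 12*s - 8) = s*(s - 2)*(s^3 - s^2 - 4*s + 4) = s*(s - 2)*(s + 2)*(s^2 - 3*s + 2) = s*(s - 2)^2*(s + 2)*(s - 1)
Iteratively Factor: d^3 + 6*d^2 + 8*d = (d + 2)*(d^2 + 4*d) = (d + 2)*(d + 4)*(d)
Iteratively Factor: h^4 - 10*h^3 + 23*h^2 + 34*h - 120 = (h - 3)*(h^3 - 7*h^2 + 2*h + 40) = (h - 5)*(h - 3)*(h^2 - 2*h - 8) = (h - 5)*(h - 3)*(h + 2)*(h - 4)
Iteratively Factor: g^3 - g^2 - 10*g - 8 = (g + 1)*(g^2 - 2*g - 8) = (g + 1)*(g + 2)*(g - 4)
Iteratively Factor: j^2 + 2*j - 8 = (j + 4)*(j - 2)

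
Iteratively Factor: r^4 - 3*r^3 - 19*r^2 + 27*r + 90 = (r - 5)*(r^3 + 2*r^2 - 9*r - 18) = (r - 5)*(r - 3)*(r^2 + 5*r + 6) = (r - 5)*(r - 3)*(r + 3)*(r + 2)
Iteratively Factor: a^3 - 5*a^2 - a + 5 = (a - 1)*(a^2 - 4*a - 5) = (a - 1)*(a + 1)*(a - 5)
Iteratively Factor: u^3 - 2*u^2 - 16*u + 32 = (u - 4)*(u^2 + 2*u - 8) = (u - 4)*(u - 2)*(u + 4)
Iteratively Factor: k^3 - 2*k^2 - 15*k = (k - 5)*(k^2 + 3*k) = (k - 5)*(k + 3)*(k)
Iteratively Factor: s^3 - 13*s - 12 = (s + 3)*(s^2 - 3*s - 4) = (s + 1)*(s + 3)*(s - 4)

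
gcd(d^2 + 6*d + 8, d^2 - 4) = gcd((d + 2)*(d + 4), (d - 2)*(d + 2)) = d + 2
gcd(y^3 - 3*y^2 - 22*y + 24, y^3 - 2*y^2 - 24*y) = y^2 - 2*y - 24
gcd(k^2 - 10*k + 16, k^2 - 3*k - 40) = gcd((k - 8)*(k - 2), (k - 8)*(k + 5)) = k - 8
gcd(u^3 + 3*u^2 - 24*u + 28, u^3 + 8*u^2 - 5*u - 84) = u + 7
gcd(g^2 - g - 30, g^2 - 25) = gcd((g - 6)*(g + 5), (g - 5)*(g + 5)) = g + 5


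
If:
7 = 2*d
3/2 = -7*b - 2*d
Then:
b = -17/14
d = 7/2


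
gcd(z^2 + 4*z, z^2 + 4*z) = z^2 + 4*z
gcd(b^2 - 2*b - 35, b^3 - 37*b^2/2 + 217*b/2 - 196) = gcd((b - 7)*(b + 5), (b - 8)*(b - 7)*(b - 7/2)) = b - 7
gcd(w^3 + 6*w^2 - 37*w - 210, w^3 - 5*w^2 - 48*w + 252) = w^2 + w - 42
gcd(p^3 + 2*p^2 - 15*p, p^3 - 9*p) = p^2 - 3*p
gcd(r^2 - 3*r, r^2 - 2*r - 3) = r - 3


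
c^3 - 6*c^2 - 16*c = c*(c - 8)*(c + 2)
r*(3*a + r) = 3*a*r + r^2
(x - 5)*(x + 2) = x^2 - 3*x - 10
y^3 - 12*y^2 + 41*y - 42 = (y - 7)*(y - 3)*(y - 2)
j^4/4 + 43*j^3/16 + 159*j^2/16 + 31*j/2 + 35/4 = (j/4 + 1/2)*(j + 7/4)*(j + 2)*(j + 5)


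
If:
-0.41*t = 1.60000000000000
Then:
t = -3.90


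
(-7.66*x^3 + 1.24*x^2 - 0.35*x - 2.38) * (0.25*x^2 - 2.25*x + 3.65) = -1.915*x^5 + 17.545*x^4 - 30.8365*x^3 + 4.7185*x^2 + 4.0775*x - 8.687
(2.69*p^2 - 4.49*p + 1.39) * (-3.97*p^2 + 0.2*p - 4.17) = -10.6793*p^4 + 18.3633*p^3 - 17.6336*p^2 + 19.0013*p - 5.7963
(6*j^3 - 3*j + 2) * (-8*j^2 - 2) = -48*j^5 + 12*j^3 - 16*j^2 + 6*j - 4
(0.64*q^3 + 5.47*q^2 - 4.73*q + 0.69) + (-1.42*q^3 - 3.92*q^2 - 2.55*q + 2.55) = -0.78*q^3 + 1.55*q^2 - 7.28*q + 3.24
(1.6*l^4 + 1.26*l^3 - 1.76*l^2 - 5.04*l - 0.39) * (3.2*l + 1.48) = 5.12*l^5 + 6.4*l^4 - 3.7672*l^3 - 18.7328*l^2 - 8.7072*l - 0.5772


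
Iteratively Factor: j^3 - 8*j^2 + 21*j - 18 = (j - 2)*(j^2 - 6*j + 9) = (j - 3)*(j - 2)*(j - 3)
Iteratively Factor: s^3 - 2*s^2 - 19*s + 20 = (s + 4)*(s^2 - 6*s + 5) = (s - 5)*(s + 4)*(s - 1)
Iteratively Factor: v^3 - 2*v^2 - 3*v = (v - 3)*(v^2 + v) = (v - 3)*(v + 1)*(v)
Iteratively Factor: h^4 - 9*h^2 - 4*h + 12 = (h + 2)*(h^3 - 2*h^2 - 5*h + 6) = (h + 2)^2*(h^2 - 4*h + 3) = (h - 1)*(h + 2)^2*(h - 3)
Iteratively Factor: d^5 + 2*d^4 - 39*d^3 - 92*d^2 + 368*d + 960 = (d - 4)*(d^4 + 6*d^3 - 15*d^2 - 152*d - 240) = (d - 4)*(d + 4)*(d^3 + 2*d^2 - 23*d - 60) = (d - 5)*(d - 4)*(d + 4)*(d^2 + 7*d + 12) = (d - 5)*(d - 4)*(d + 3)*(d + 4)*(d + 4)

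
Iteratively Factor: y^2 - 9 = (y + 3)*(y - 3)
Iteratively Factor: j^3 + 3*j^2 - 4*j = (j - 1)*(j^2 + 4*j) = (j - 1)*(j + 4)*(j)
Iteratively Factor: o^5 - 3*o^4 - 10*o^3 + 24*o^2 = (o - 4)*(o^4 + o^3 - 6*o^2) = o*(o - 4)*(o^3 + o^2 - 6*o) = o*(o - 4)*(o + 3)*(o^2 - 2*o) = o*(o - 4)*(o - 2)*(o + 3)*(o)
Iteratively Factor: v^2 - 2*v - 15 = (v + 3)*(v - 5)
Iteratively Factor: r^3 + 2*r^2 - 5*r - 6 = (r + 3)*(r^2 - r - 2) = (r - 2)*(r + 3)*(r + 1)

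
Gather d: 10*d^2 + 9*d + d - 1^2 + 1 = 10*d^2 + 10*d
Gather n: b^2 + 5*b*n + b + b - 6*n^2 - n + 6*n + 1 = b^2 + 2*b - 6*n^2 + n*(5*b + 5) + 1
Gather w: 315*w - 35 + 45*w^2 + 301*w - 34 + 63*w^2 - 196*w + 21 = 108*w^2 + 420*w - 48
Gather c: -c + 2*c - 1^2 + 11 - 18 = c - 8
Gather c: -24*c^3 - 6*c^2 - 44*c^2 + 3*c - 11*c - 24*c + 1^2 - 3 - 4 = -24*c^3 - 50*c^2 - 32*c - 6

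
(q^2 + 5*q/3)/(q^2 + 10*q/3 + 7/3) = q*(3*q + 5)/(3*q^2 + 10*q + 7)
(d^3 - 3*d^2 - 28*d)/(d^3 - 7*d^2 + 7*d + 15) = d*(d^2 - 3*d - 28)/(d^3 - 7*d^2 + 7*d + 15)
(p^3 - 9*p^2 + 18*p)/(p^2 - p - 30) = p*(p - 3)/(p + 5)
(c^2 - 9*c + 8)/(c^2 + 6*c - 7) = (c - 8)/(c + 7)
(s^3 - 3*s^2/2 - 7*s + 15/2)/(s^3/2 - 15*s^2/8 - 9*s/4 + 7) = 4*(2*s^3 - 3*s^2 - 14*s + 15)/(4*s^3 - 15*s^2 - 18*s + 56)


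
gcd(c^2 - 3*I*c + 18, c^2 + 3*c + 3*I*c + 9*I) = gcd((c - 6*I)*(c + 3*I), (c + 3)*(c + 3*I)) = c + 3*I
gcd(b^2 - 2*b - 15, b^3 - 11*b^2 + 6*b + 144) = b + 3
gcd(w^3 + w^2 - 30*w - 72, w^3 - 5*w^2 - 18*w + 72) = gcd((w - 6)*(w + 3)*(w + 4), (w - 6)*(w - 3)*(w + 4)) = w^2 - 2*w - 24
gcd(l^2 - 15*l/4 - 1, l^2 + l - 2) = 1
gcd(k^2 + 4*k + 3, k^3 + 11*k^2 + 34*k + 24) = k + 1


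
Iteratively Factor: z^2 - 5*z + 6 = (z - 3)*(z - 2)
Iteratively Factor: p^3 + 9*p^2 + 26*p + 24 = (p + 4)*(p^2 + 5*p + 6) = (p + 3)*(p + 4)*(p + 2)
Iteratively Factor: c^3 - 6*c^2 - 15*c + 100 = (c + 4)*(c^2 - 10*c + 25) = (c - 5)*(c + 4)*(c - 5)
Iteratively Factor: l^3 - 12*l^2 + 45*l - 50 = (l - 5)*(l^2 - 7*l + 10) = (l - 5)^2*(l - 2)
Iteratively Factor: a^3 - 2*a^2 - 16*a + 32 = (a + 4)*(a^2 - 6*a + 8) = (a - 2)*(a + 4)*(a - 4)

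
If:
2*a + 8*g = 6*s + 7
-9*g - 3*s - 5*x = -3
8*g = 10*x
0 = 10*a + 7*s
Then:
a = 469/1202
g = 216/601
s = -335/601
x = 864/3005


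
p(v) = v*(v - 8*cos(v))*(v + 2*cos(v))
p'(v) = v*(1 - 2*sin(v))*(v - 8*cos(v)) + v*(v + 2*cos(v))*(8*sin(v) + 1) + (v - 8*cos(v))*(v + 2*cos(v))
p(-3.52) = 74.10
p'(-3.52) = 50.24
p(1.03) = -6.55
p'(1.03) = 12.58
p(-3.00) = 73.50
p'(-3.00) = -45.35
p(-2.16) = 16.15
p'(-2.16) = -60.55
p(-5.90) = -317.89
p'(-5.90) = 168.95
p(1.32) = -1.60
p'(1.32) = 20.59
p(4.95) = 82.29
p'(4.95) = -120.48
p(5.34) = 22.34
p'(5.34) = -177.31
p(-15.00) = -2210.91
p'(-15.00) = -585.99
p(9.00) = 1052.27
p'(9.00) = 420.27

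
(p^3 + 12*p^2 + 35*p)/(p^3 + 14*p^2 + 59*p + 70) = p/(p + 2)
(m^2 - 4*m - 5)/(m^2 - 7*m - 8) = (m - 5)/(m - 8)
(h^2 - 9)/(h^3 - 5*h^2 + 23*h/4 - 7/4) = 4*(h^2 - 9)/(4*h^3 - 20*h^2 + 23*h - 7)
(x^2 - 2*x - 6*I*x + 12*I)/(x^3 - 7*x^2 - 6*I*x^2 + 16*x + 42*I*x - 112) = (x^2 + x*(-2 - 6*I) + 12*I)/(x^3 + x^2*(-7 - 6*I) + x*(16 + 42*I) - 112)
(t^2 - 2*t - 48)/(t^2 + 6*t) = (t - 8)/t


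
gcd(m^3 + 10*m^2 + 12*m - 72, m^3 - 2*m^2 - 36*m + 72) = m^2 + 4*m - 12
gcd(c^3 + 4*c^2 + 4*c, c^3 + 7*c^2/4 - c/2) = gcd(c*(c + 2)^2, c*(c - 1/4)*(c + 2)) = c^2 + 2*c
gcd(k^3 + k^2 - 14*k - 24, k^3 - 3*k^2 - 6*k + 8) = k^2 - 2*k - 8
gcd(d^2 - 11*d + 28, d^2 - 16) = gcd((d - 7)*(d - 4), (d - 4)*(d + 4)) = d - 4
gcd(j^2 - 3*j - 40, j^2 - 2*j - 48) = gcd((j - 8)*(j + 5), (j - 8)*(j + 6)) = j - 8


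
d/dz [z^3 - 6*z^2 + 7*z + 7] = 3*z^2 - 12*z + 7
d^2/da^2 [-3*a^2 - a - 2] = -6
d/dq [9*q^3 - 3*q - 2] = 27*q^2 - 3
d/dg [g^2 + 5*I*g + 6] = 2*g + 5*I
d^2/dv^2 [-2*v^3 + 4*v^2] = 8 - 12*v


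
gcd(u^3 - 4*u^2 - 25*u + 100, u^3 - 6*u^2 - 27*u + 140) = u^2 + u - 20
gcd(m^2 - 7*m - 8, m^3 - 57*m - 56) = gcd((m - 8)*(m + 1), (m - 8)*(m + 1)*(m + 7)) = m^2 - 7*m - 8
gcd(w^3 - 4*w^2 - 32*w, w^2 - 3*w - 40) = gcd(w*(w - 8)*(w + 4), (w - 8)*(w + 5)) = w - 8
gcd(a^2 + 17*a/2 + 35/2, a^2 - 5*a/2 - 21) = a + 7/2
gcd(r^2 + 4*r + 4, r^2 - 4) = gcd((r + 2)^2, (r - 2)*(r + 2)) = r + 2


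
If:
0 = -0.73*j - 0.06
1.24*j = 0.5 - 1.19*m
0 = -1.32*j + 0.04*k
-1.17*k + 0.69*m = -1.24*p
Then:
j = -0.08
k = -2.71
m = 0.51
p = -2.84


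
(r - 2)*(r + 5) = r^2 + 3*r - 10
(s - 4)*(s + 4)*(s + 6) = s^3 + 6*s^2 - 16*s - 96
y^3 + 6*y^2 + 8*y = y*(y + 2)*(y + 4)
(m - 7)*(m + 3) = m^2 - 4*m - 21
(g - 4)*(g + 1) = g^2 - 3*g - 4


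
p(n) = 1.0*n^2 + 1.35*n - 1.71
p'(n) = 2.0*n + 1.35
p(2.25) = 6.39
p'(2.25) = 5.85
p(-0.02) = -1.74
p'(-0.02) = 1.31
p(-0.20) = -1.94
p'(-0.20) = 0.95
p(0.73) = -0.19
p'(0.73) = 2.81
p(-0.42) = -2.10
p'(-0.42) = 0.51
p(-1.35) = -1.71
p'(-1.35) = -1.35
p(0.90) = 0.32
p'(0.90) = 3.15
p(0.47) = -0.85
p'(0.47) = 2.29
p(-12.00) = 126.09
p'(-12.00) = -22.65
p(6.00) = 42.39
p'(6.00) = 13.35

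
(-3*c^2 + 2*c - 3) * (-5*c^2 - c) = 15*c^4 - 7*c^3 + 13*c^2 + 3*c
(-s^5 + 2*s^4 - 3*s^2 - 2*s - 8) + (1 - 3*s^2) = -s^5 + 2*s^4 - 6*s^2 - 2*s - 7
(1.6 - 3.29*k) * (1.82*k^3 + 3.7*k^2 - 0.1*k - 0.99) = -5.9878*k^4 - 9.261*k^3 + 6.249*k^2 + 3.0971*k - 1.584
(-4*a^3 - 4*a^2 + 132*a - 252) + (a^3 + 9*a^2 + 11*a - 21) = -3*a^3 + 5*a^2 + 143*a - 273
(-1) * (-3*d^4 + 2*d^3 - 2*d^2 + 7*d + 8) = 3*d^4 - 2*d^3 + 2*d^2 - 7*d - 8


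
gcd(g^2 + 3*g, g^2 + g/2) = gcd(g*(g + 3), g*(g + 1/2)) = g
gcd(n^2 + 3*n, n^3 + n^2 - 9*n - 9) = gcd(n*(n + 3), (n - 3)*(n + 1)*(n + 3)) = n + 3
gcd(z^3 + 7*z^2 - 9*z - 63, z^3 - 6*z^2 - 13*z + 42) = z + 3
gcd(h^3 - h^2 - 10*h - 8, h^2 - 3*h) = 1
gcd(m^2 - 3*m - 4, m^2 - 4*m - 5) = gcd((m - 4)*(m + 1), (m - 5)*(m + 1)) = m + 1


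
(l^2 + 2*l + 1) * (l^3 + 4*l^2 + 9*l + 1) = l^5 + 6*l^4 + 18*l^3 + 23*l^2 + 11*l + 1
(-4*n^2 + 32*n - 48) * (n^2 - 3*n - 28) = -4*n^4 + 44*n^3 - 32*n^2 - 752*n + 1344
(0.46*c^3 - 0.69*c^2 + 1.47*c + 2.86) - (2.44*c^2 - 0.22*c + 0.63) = 0.46*c^3 - 3.13*c^2 + 1.69*c + 2.23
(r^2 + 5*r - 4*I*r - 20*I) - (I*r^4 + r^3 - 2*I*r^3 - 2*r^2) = -I*r^4 - r^3 + 2*I*r^3 + 3*r^2 + 5*r - 4*I*r - 20*I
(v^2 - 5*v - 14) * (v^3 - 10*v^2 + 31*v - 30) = v^5 - 15*v^4 + 67*v^3 - 45*v^2 - 284*v + 420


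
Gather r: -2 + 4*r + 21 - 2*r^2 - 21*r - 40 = -2*r^2 - 17*r - 21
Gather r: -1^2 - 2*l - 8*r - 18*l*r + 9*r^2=-2*l + 9*r^2 + r*(-18*l - 8) - 1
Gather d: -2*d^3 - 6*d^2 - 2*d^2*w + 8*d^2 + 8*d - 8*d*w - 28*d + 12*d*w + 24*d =-2*d^3 + d^2*(2 - 2*w) + d*(4*w + 4)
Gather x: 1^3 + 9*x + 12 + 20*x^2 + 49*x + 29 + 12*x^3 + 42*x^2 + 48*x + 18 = 12*x^3 + 62*x^2 + 106*x + 60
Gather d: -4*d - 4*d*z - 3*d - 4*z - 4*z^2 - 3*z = d*(-4*z - 7) - 4*z^2 - 7*z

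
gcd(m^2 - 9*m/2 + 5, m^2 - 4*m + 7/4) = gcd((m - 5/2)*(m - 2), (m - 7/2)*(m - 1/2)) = 1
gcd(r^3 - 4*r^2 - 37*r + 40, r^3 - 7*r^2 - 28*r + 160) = r^2 - 3*r - 40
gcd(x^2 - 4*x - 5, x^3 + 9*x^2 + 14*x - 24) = 1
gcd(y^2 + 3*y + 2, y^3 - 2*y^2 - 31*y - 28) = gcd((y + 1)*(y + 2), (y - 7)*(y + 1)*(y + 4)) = y + 1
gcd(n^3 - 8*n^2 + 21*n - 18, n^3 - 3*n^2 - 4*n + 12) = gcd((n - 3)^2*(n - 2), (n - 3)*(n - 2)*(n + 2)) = n^2 - 5*n + 6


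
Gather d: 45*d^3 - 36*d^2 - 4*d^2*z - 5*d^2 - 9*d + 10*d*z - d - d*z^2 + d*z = 45*d^3 + d^2*(-4*z - 41) + d*(-z^2 + 11*z - 10)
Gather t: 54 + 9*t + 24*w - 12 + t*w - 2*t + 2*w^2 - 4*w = t*(w + 7) + 2*w^2 + 20*w + 42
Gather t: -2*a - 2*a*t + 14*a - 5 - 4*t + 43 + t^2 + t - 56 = 12*a + t^2 + t*(-2*a - 3) - 18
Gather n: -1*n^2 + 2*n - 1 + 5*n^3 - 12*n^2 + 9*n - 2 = 5*n^3 - 13*n^2 + 11*n - 3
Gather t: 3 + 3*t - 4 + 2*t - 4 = 5*t - 5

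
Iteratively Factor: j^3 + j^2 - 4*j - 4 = (j + 2)*(j^2 - j - 2) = (j + 1)*(j + 2)*(j - 2)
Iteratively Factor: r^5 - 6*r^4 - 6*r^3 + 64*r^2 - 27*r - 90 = (r + 3)*(r^4 - 9*r^3 + 21*r^2 + r - 30) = (r - 2)*(r + 3)*(r^3 - 7*r^2 + 7*r + 15) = (r - 3)*(r - 2)*(r + 3)*(r^2 - 4*r - 5) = (r - 3)*(r - 2)*(r + 1)*(r + 3)*(r - 5)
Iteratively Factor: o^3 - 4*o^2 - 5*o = (o + 1)*(o^2 - 5*o) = (o - 5)*(o + 1)*(o)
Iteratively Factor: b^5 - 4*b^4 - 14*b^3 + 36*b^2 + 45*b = (b + 1)*(b^4 - 5*b^3 - 9*b^2 + 45*b) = b*(b + 1)*(b^3 - 5*b^2 - 9*b + 45) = b*(b - 5)*(b + 1)*(b^2 - 9) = b*(b - 5)*(b - 3)*(b + 1)*(b + 3)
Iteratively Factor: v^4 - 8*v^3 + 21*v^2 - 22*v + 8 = (v - 4)*(v^3 - 4*v^2 + 5*v - 2) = (v - 4)*(v - 1)*(v^2 - 3*v + 2) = (v - 4)*(v - 2)*(v - 1)*(v - 1)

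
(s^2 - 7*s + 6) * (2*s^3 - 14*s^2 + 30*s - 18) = 2*s^5 - 28*s^4 + 140*s^3 - 312*s^2 + 306*s - 108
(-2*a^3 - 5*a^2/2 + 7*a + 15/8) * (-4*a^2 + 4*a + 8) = 8*a^5 + 2*a^4 - 54*a^3 + a^2/2 + 127*a/2 + 15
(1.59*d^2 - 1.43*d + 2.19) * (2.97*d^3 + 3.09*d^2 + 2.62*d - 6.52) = 4.7223*d^5 + 0.666*d^4 + 6.2514*d^3 - 7.3463*d^2 + 15.0614*d - 14.2788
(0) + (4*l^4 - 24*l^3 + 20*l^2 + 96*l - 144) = 4*l^4 - 24*l^3 + 20*l^2 + 96*l - 144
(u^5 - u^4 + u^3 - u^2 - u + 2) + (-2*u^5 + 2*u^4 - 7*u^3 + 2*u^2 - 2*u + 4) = -u^5 + u^4 - 6*u^3 + u^2 - 3*u + 6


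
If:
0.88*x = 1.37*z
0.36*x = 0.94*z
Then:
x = 0.00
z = 0.00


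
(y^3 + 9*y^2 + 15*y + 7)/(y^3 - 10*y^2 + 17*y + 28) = (y^2 + 8*y + 7)/(y^2 - 11*y + 28)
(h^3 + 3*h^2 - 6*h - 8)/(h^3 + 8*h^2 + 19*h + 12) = (h - 2)/(h + 3)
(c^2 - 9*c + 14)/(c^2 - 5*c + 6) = (c - 7)/(c - 3)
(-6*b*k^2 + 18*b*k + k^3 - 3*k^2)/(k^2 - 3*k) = -6*b + k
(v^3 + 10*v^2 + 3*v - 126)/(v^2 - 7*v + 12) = (v^2 + 13*v + 42)/(v - 4)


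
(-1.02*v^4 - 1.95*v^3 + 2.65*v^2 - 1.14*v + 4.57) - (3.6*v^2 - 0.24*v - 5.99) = -1.02*v^4 - 1.95*v^3 - 0.95*v^2 - 0.9*v + 10.56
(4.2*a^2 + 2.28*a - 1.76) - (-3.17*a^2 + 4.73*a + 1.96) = 7.37*a^2 - 2.45*a - 3.72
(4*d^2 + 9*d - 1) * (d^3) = 4*d^5 + 9*d^4 - d^3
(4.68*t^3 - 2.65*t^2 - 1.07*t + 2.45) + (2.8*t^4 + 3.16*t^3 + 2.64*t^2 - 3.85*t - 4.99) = 2.8*t^4 + 7.84*t^3 - 0.00999999999999979*t^2 - 4.92*t - 2.54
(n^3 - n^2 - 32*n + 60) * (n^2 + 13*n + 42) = n^5 + 12*n^4 - 3*n^3 - 398*n^2 - 564*n + 2520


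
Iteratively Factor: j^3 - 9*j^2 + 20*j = (j - 5)*(j^2 - 4*j) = j*(j - 5)*(j - 4)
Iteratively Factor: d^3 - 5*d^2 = (d)*(d^2 - 5*d) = d*(d - 5)*(d)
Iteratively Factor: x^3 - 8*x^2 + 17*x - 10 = (x - 5)*(x^2 - 3*x + 2) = (x - 5)*(x - 2)*(x - 1)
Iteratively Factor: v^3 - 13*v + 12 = (v + 4)*(v^2 - 4*v + 3) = (v - 3)*(v + 4)*(v - 1)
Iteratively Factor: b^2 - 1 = (b - 1)*(b + 1)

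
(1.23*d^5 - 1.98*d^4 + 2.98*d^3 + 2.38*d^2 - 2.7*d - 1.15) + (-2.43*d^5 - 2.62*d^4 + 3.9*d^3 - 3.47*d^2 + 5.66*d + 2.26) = -1.2*d^5 - 4.6*d^4 + 6.88*d^3 - 1.09*d^2 + 2.96*d + 1.11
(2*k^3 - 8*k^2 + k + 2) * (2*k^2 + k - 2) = 4*k^5 - 14*k^4 - 10*k^3 + 21*k^2 - 4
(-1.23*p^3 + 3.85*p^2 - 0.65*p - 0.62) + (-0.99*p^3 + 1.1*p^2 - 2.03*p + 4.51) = -2.22*p^3 + 4.95*p^2 - 2.68*p + 3.89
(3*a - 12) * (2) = 6*a - 24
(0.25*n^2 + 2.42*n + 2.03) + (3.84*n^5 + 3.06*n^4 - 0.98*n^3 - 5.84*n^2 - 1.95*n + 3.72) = 3.84*n^5 + 3.06*n^4 - 0.98*n^3 - 5.59*n^2 + 0.47*n + 5.75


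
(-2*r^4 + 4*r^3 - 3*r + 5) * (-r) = 2*r^5 - 4*r^4 + 3*r^2 - 5*r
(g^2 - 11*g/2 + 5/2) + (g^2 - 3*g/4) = 2*g^2 - 25*g/4 + 5/2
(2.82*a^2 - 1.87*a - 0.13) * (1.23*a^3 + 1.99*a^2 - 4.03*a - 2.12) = 3.4686*a^5 + 3.3117*a^4 - 15.2458*a^3 + 1.299*a^2 + 4.4883*a + 0.2756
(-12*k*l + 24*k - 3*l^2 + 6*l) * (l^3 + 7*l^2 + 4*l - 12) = -12*k*l^4 - 60*k*l^3 + 120*k*l^2 + 240*k*l - 288*k - 3*l^5 - 15*l^4 + 30*l^3 + 60*l^2 - 72*l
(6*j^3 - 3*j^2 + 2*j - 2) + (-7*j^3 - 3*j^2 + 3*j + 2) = -j^3 - 6*j^2 + 5*j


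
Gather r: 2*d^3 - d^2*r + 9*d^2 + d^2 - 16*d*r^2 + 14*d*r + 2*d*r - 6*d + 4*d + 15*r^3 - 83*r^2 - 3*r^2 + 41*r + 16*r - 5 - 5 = 2*d^3 + 10*d^2 - 2*d + 15*r^3 + r^2*(-16*d - 86) + r*(-d^2 + 16*d + 57) - 10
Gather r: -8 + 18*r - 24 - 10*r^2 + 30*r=-10*r^2 + 48*r - 32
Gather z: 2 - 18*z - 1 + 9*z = 1 - 9*z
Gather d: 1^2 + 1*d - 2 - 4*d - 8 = -3*d - 9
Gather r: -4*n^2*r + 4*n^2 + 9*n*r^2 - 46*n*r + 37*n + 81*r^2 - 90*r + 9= 4*n^2 + 37*n + r^2*(9*n + 81) + r*(-4*n^2 - 46*n - 90) + 9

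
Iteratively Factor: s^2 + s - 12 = (s - 3)*(s + 4)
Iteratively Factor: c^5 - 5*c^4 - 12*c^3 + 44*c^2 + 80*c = (c + 2)*(c^4 - 7*c^3 + 2*c^2 + 40*c) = (c - 5)*(c + 2)*(c^3 - 2*c^2 - 8*c) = c*(c - 5)*(c + 2)*(c^2 - 2*c - 8) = c*(c - 5)*(c - 4)*(c + 2)*(c + 2)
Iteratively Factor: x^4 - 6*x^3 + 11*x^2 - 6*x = (x - 1)*(x^3 - 5*x^2 + 6*x) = (x - 2)*(x - 1)*(x^2 - 3*x) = x*(x - 2)*(x - 1)*(x - 3)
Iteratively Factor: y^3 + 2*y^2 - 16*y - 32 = (y - 4)*(y^2 + 6*y + 8) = (y - 4)*(y + 2)*(y + 4)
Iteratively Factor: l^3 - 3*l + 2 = (l - 1)*(l^2 + l - 2) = (l - 1)*(l + 2)*(l - 1)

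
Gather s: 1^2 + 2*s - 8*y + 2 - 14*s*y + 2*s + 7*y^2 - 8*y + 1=s*(4 - 14*y) + 7*y^2 - 16*y + 4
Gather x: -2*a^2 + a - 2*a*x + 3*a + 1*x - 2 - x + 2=-2*a^2 - 2*a*x + 4*a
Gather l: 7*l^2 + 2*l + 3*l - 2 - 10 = 7*l^2 + 5*l - 12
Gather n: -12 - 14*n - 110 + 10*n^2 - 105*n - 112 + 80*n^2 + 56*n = 90*n^2 - 63*n - 234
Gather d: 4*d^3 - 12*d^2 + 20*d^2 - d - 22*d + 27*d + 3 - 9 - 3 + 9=4*d^3 + 8*d^2 + 4*d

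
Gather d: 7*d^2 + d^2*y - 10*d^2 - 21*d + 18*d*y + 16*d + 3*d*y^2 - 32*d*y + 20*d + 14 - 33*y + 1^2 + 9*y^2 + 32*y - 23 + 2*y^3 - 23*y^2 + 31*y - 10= d^2*(y - 3) + d*(3*y^2 - 14*y + 15) + 2*y^3 - 14*y^2 + 30*y - 18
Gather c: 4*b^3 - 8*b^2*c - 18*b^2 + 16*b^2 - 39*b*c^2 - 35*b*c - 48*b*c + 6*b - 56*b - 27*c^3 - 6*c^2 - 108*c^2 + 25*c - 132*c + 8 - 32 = 4*b^3 - 2*b^2 - 50*b - 27*c^3 + c^2*(-39*b - 114) + c*(-8*b^2 - 83*b - 107) - 24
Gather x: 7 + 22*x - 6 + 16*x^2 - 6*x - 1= 16*x^2 + 16*x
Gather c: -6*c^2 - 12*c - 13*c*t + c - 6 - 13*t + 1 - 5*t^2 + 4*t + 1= -6*c^2 + c*(-13*t - 11) - 5*t^2 - 9*t - 4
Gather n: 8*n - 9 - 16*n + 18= 9 - 8*n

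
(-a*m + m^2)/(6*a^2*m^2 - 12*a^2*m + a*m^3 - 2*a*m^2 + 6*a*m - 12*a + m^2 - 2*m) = m*(-a + m)/(6*a^2*m^2 - 12*a^2*m + a*m^3 - 2*a*m^2 + 6*a*m - 12*a + m^2 - 2*m)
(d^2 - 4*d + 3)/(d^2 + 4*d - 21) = (d - 1)/(d + 7)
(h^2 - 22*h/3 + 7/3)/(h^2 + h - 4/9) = 3*(h - 7)/(3*h + 4)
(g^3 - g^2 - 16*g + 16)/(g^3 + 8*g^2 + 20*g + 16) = (g^2 - 5*g + 4)/(g^2 + 4*g + 4)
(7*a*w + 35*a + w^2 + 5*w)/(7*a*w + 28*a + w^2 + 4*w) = (w + 5)/(w + 4)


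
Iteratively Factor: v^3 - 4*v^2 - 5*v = (v - 5)*(v^2 + v) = v*(v - 5)*(v + 1)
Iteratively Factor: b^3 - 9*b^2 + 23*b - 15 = (b - 3)*(b^2 - 6*b + 5) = (b - 3)*(b - 1)*(b - 5)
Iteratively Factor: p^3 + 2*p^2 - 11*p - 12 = (p + 1)*(p^2 + p - 12) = (p - 3)*(p + 1)*(p + 4)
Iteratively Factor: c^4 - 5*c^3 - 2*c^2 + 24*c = (c)*(c^3 - 5*c^2 - 2*c + 24) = c*(c - 4)*(c^2 - c - 6) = c*(c - 4)*(c + 2)*(c - 3)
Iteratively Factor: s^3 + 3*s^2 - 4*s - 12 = (s + 3)*(s^2 - 4) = (s - 2)*(s + 3)*(s + 2)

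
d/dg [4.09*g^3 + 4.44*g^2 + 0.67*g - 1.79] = 12.27*g^2 + 8.88*g + 0.67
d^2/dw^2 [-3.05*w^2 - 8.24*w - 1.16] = -6.10000000000000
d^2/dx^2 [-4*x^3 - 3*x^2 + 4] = -24*x - 6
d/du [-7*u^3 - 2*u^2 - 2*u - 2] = -21*u^2 - 4*u - 2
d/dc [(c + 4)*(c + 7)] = 2*c + 11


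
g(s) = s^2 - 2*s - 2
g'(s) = 2*s - 2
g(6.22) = 24.25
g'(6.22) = 10.44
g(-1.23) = 1.97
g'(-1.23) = -4.46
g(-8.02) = 78.36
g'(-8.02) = -18.04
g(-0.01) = -1.98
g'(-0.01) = -2.02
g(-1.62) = 3.86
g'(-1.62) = -5.24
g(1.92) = -2.15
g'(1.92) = 1.84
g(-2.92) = 12.37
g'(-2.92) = -7.84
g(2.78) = 0.17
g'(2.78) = 3.56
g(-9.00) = 97.00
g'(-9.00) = -20.00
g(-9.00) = 97.00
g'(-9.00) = -20.00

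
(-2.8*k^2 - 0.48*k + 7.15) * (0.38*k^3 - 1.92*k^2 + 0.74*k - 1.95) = -1.064*k^5 + 5.1936*k^4 + 1.5666*k^3 - 8.6232*k^2 + 6.227*k - 13.9425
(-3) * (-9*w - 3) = 27*w + 9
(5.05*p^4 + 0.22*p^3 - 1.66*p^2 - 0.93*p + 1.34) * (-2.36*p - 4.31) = -11.918*p^5 - 22.2847*p^4 + 2.9694*p^3 + 9.3494*p^2 + 0.8459*p - 5.7754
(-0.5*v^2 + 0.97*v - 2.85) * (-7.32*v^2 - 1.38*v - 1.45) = 3.66*v^4 - 6.4104*v^3 + 20.2484*v^2 + 2.5265*v + 4.1325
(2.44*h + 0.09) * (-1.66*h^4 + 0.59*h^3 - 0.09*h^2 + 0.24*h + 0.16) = -4.0504*h^5 + 1.2902*h^4 - 0.1665*h^3 + 0.5775*h^2 + 0.412*h + 0.0144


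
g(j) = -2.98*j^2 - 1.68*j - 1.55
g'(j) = -5.96*j - 1.68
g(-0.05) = -1.47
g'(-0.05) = -1.38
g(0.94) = -5.76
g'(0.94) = -7.28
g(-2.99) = -23.17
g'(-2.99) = 16.14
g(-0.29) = -1.31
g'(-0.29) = 0.05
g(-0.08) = -1.43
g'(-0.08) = -1.20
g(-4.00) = -42.51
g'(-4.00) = 22.16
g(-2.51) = -16.11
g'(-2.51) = 13.28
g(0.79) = -4.74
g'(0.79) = -6.39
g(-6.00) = -98.75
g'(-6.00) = 34.08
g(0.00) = -1.55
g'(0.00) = -1.68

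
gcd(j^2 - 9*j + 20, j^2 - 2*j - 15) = j - 5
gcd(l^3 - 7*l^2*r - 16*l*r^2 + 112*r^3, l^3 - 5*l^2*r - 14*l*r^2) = -l + 7*r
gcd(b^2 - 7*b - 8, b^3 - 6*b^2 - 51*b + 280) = b - 8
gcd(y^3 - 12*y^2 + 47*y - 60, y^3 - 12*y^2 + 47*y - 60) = y^3 - 12*y^2 + 47*y - 60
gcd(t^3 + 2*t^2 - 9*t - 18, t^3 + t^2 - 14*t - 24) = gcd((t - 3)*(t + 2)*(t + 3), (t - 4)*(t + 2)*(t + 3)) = t^2 + 5*t + 6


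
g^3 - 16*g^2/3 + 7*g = g*(g - 3)*(g - 7/3)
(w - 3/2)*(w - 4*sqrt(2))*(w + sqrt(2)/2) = w^3 - 7*sqrt(2)*w^2/2 - 3*w^2/2 - 4*w + 21*sqrt(2)*w/4 + 6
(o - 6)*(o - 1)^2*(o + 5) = o^4 - 3*o^3 - 27*o^2 + 59*o - 30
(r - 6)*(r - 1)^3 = r^4 - 9*r^3 + 21*r^2 - 19*r + 6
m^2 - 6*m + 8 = (m - 4)*(m - 2)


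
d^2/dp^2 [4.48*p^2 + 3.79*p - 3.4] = 8.96000000000000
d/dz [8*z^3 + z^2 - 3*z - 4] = 24*z^2 + 2*z - 3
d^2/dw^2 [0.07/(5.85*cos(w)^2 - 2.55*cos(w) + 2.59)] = (-9.5823*(1 - cos(w)^2)^2 + 3.132675*cos(w)^3 - 1.003905*cos(w)^2 - 6.727665*cos(w) + 8.37144)/(5.85*cos(w)^2 - 2.55*cos(w) + 2.59)^3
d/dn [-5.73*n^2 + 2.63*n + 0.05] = 2.63 - 11.46*n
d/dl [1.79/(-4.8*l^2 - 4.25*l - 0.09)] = (17.184*l + 7.6075)/(4.8*l^2 + 4.25*l + 0.09)^2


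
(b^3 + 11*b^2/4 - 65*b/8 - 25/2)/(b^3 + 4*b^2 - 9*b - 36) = (8*b^2 - 10*b - 25)/(8*(b^2 - 9))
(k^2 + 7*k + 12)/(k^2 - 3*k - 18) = (k + 4)/(k - 6)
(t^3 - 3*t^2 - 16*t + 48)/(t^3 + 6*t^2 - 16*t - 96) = (t - 3)/(t + 6)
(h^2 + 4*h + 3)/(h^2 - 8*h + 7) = (h^2 + 4*h + 3)/(h^2 - 8*h + 7)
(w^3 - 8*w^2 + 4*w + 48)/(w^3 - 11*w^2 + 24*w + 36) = (w^2 - 2*w - 8)/(w^2 - 5*w - 6)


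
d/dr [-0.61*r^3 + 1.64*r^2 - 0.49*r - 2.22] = -1.83*r^2 + 3.28*r - 0.49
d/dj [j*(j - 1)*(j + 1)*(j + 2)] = 4*j^3 + 6*j^2 - 2*j - 2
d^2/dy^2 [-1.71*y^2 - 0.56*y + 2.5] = -3.42000000000000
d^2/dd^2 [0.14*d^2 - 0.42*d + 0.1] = 0.280000000000000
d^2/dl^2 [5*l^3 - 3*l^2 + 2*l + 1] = 30*l - 6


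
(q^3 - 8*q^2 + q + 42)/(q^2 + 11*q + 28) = (q^3 - 8*q^2 + q + 42)/(q^2 + 11*q + 28)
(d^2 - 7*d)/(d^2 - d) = (d - 7)/(d - 1)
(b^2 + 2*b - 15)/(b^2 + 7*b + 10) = (b - 3)/(b + 2)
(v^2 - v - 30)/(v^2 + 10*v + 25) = (v - 6)/(v + 5)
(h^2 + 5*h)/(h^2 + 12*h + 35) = h/(h + 7)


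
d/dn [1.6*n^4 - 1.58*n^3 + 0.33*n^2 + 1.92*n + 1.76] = 6.4*n^3 - 4.74*n^2 + 0.66*n + 1.92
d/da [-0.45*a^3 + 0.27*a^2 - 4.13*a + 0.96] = -1.35*a^2 + 0.54*a - 4.13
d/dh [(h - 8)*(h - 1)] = 2*h - 9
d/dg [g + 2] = 1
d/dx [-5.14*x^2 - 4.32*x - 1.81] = -10.28*x - 4.32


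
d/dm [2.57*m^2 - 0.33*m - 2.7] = 5.14*m - 0.33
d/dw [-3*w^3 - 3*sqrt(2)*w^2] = 3*w*(-3*w - 2*sqrt(2))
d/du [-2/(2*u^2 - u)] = 2*(4*u - 1)/(u^2*(2*u - 1)^2)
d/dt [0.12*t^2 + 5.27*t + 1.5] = 0.24*t + 5.27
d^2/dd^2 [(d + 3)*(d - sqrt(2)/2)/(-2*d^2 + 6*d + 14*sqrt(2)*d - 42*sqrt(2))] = (-13*sqrt(2)*d^3 - 12*d^3 + 135*sqrt(2)*d^2 - 252*d + 351*sqrt(2)*d - 3276 + 237*sqrt(2))/(2*(d^6 - 21*sqrt(2)*d^5 - 9*d^5 + 189*sqrt(2)*d^4 + 321*d^4 - 2673*d^3 - 1253*sqrt(2)*d^3 + 7938*d^2 + 6741*sqrt(2)*d^2 - 18522*sqrt(2)*d - 7938*d + 18522*sqrt(2)))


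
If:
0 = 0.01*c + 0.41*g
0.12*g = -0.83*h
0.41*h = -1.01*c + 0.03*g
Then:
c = 0.00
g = 0.00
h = 0.00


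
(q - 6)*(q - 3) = q^2 - 9*q + 18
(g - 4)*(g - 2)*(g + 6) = g^3 - 28*g + 48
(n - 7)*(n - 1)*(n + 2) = n^3 - 6*n^2 - 9*n + 14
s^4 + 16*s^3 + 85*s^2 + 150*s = s*(s + 5)^2*(s + 6)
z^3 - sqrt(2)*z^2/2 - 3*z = z*(z - 3*sqrt(2)/2)*(z + sqrt(2))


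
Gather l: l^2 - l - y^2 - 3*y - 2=l^2 - l - y^2 - 3*y - 2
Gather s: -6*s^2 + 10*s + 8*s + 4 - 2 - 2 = -6*s^2 + 18*s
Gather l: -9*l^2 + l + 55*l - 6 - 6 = -9*l^2 + 56*l - 12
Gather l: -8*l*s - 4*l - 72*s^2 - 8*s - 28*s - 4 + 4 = l*(-8*s - 4) - 72*s^2 - 36*s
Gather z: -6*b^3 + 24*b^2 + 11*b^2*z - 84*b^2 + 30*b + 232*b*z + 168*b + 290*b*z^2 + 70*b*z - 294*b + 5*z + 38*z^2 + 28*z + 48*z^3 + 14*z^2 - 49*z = -6*b^3 - 60*b^2 - 96*b + 48*z^3 + z^2*(290*b + 52) + z*(11*b^2 + 302*b - 16)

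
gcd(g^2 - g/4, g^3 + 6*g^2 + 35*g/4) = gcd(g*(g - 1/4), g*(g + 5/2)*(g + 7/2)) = g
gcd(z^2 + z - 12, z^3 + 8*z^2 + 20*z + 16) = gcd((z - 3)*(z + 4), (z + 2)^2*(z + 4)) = z + 4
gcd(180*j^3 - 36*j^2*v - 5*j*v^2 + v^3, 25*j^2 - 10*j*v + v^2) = -5*j + v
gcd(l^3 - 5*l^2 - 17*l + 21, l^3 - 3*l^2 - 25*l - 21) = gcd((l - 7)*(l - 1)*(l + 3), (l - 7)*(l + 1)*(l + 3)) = l^2 - 4*l - 21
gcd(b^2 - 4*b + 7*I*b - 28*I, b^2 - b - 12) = b - 4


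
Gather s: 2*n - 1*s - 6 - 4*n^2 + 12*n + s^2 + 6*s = -4*n^2 + 14*n + s^2 + 5*s - 6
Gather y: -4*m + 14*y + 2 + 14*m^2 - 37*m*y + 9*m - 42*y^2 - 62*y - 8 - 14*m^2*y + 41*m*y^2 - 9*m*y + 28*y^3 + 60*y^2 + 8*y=14*m^2 + 5*m + 28*y^3 + y^2*(41*m + 18) + y*(-14*m^2 - 46*m - 40) - 6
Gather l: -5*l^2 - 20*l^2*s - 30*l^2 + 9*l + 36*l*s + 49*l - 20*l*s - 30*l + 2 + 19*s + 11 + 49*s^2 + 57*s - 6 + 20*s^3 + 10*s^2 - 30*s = l^2*(-20*s - 35) + l*(16*s + 28) + 20*s^3 + 59*s^2 + 46*s + 7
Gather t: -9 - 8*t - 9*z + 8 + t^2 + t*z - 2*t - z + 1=t^2 + t*(z - 10) - 10*z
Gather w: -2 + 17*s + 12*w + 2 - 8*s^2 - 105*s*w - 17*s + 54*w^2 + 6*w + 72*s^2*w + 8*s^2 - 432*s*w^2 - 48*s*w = w^2*(54 - 432*s) + w*(72*s^2 - 153*s + 18)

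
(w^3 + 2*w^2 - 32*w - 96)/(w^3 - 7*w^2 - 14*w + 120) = (w + 4)/(w - 5)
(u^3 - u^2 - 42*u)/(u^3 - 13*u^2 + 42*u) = (u + 6)/(u - 6)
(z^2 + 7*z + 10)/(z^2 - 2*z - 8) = (z + 5)/(z - 4)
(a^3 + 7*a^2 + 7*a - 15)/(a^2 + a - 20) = (a^2 + 2*a - 3)/(a - 4)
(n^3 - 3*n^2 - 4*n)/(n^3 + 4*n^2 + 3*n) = (n - 4)/(n + 3)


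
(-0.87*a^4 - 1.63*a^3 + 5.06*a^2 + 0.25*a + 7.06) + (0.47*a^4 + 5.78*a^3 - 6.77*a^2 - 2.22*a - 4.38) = -0.4*a^4 + 4.15*a^3 - 1.71*a^2 - 1.97*a + 2.68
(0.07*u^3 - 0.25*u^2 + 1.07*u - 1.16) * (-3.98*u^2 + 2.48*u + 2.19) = -0.2786*u^5 + 1.1686*u^4 - 4.7253*u^3 + 6.7229*u^2 - 0.5335*u - 2.5404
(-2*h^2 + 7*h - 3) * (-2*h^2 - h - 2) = 4*h^4 - 12*h^3 + 3*h^2 - 11*h + 6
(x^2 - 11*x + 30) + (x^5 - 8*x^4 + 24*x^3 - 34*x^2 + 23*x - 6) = x^5 - 8*x^4 + 24*x^3 - 33*x^2 + 12*x + 24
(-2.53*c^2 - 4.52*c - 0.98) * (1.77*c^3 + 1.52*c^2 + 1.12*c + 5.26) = -4.4781*c^5 - 11.846*c^4 - 11.4386*c^3 - 19.8598*c^2 - 24.8728*c - 5.1548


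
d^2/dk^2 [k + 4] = 0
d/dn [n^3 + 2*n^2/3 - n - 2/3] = 3*n^2 + 4*n/3 - 1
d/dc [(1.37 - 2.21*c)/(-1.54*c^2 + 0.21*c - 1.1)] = (-3.4034*c^2 + 4.2196*c + 2.1433)/(2.3716*c^4 - 0.6468*c^3 + 3.4321*c^2 - 0.462*c + 1.21)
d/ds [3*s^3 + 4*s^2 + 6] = s*(9*s + 8)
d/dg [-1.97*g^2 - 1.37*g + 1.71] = -3.94*g - 1.37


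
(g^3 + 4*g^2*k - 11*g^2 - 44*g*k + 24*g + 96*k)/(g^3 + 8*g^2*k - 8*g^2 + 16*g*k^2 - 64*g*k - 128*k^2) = (g - 3)/(g + 4*k)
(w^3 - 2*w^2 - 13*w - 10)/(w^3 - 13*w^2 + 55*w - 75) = (w^2 + 3*w + 2)/(w^2 - 8*w + 15)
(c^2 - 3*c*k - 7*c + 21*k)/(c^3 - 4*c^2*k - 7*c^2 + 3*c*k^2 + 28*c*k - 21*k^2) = 1/(c - k)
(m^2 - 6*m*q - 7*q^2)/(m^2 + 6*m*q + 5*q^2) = (m - 7*q)/(m + 5*q)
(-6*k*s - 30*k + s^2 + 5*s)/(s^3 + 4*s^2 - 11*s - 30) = (-6*k + s)/(s^2 - s - 6)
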